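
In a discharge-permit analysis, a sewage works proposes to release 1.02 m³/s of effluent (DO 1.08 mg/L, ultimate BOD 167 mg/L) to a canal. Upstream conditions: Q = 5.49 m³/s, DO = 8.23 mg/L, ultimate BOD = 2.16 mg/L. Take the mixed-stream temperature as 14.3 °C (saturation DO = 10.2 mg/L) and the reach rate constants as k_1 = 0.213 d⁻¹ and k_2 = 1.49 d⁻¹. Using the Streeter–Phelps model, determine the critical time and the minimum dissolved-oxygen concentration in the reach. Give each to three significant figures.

Mixed DO = (5.49×8.23 + 1.02×1.08)/(5.49+1.02) = 46.28/6.510 = 7.110 mg/L.
Mixed L₀ = (5.49×2.16 + 1.02×167)/(6.510) = 182.2/6.510 = 27.99 mg/L.
Initial deficit D₀ = C_s − DO₀ = 10.2 − 7.110 = 3.090 mg/L.
t_c = (1/1.277) ln[(1.49/0.213)(1 − 3.090×1.277/(0.213×27.99))] = 0.7831 × ln(2.365) = 0.6739 d.
D_c = (0.213/1.49) × 27.99 × e^(−0.213×0.6739) = 0.1430 × 27.99 × 0.8663 = 3.466 mg/L.
Minimum DO = 10.2 − 3.466 = 6.734 mg/L.

t_c ≈ 0.674 d; minimum DO ≈ 6.73 mg/L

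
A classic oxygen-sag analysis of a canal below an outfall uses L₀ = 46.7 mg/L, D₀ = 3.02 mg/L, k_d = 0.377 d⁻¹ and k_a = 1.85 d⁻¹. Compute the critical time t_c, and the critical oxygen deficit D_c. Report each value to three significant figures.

t_c = [1/(k_a−k_d)] ln[(k_a/k_d)(1 − D₀(k_a−k_d)/(k_d L₀))]
= [1/(1.85−0.377)] ln[(1.85/0.377)(1 − 3.02×1.473/(0.377×46.7))]
= (1/1.473) ln[4.907 × 0.7473] = 0.6789 × ln(3.667) = 0.6789 × 1.299 = 0.8822 d.
D_c = (k_d/k_a) L₀ e^(−k_d t_c) = (0.377/1.85) × 46.7 × e^(−0.377×0.8822) = 0.2038 × 46.7 × 0.7171 = 6.824 mg/L.

t_c ≈ 0.882 d; D_c ≈ 6.82 mg/L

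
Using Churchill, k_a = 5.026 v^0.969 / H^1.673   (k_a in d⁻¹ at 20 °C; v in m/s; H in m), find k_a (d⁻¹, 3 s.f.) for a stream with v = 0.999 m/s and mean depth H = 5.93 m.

k_a = 5.026 × 0.999^0.969 / 5.93^1.673 = 5.026 × 0.9990 / 19.65 = 0.2556 d⁻¹.

k_a ≈ 0.256 d⁻¹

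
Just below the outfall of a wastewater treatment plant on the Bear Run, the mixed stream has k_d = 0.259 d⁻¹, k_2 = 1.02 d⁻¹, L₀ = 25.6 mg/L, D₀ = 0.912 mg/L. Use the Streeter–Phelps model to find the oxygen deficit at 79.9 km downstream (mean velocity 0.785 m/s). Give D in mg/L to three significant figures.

D ≈ 4.08 mg/L

Travel time t = x/v = 79.9 km / (0.785 m/s) = 79900 m / 0.785 m/s = 101800 s = 1.178 d.
k_d L₀/(k_2−k_d) = 0.259×25.6/(1.02−0.259) = 6.630/0.7610 = 8.713 mg/L.
e^(−k_d t) = e^(−0.259×1.178) = 0.7370; e^(−k_2 t) = e^(−1.02×1.178) = 0.3007.
D = 8.713 × (0.7370 − 0.3007) + 0.912 × 0.3007 = 3.802 + 0.2742 = 4.076 mg/L.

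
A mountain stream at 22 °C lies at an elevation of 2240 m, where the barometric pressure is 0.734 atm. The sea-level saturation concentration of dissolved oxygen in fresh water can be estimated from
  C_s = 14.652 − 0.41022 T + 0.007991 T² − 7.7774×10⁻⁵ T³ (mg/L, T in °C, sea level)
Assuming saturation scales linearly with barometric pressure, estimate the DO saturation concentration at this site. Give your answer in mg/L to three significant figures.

At sea level: C_s = 14.652 − 0.41022×22 + 0.007991×22² − 7.7774×10⁻⁵×22³ = 8.667 mg/L.
Pressure correction: C_s' = 8.667 × 0.734 = 6.361 mg/L.

C_s ≈ 6.36 mg/L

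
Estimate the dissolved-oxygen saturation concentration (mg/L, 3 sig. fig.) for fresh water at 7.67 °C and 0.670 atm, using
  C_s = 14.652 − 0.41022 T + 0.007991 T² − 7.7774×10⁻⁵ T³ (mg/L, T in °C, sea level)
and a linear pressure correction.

C_s ≈ 8.00 mg/L

At sea level: C_s = 14.652 − 0.41022×7.67 + 0.007991×7.67² − 7.7774×10⁻⁵×7.67³ = 11.94 mg/L.
Pressure correction: C_s' = 11.94 × 0.670 = 8.000 mg/L.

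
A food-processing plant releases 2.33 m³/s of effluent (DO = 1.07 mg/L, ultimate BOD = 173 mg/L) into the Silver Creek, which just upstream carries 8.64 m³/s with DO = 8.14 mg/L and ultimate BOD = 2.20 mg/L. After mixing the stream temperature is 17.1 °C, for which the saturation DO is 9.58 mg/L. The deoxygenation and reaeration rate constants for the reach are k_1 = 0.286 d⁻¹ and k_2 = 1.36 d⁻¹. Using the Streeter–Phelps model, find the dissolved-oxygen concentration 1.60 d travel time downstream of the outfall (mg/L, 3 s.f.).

DO ≈ 3.93 mg/L

Mixed DO = (8.64×8.14 + 2.33×1.07)/(8.64+2.33) = 72.82/10.97 = 6.638 mg/L.
Mixed L₀ = (8.64×2.20 + 2.33×173)/(10.97) = 422.1/10.97 = 38.48 mg/L.
Initial deficit D₀ = C_s − DO₀ = 9.58 − 6.638 = 2.942 mg/L.
D(1.60) = [0.286×38.48/(1.36−0.286)](e^(−0.286×1.60) − e^(−1.36×1.60)) + 2.942 e^(−1.36×1.60)
= 10.25 × (0.6328 − 0.1135) + 2.942 × 0.1135 = 5.655 mg/L.
DO = 9.58 − 5.655 = 3.925 mg/L.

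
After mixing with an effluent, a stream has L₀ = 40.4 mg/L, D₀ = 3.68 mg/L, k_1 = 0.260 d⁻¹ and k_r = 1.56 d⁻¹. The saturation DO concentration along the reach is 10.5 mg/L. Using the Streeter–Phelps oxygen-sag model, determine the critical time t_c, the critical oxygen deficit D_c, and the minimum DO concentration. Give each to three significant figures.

t_c ≈ 0.911 d; D_c ≈ 5.31 mg/L; min DO ≈ 5.19 mg/L

t_c = [1/(k_r−k_1)] ln[(k_r/k_1)(1 − D₀(k_r−k_1)/(k_1 L₀))]
= [1/(1.56−0.260)] ln[(1.56/0.260)(1 − 3.68×1.300/(0.260×40.4))]
= (1/1.300) ln[6.000 × 0.5446] = 0.7692 × ln(3.267) = 0.7692 × 1.184 = 0.9107 d.
D_c = (k_1/k_r) L₀ e^(−k_1 t_c) = (0.260/1.56) × 40.4 × e^(−0.260×0.9107) = 0.1667 × 40.4 × 0.7892 = 5.314 mg/L.
Minimum DO = C_s − D_c = 10.5 − 5.314 = 5.186 mg/L.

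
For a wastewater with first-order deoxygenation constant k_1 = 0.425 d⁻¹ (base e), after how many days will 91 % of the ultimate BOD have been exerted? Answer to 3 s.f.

t ≈ 5.67 d

y/L₀ = 1 − e^(−k_1 t) = 0.91 ⇒ e^(−k_1 t) = 0.0900
t = −ln(0.0900) / 0.425 = 2.408 / 0.425 = 5.666 d.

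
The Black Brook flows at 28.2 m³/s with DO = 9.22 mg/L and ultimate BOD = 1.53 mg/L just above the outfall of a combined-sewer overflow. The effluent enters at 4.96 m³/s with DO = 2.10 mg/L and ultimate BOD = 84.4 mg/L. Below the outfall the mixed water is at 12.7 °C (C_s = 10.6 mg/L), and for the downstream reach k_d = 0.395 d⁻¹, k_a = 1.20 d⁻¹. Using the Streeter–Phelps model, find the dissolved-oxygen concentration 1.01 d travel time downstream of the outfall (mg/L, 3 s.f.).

DO ≈ 7.32 mg/L

Mixed DO = (28.2×9.22 + 4.96×2.10)/(28.2+4.96) = 270.4/33.16 = 8.155 mg/L.
Mixed L₀ = (28.2×1.53 + 4.96×84.4)/(33.16) = 461.8/33.16 = 13.93 mg/L.
Initial deficit D₀ = C_s − DO₀ = 10.6 − 8.155 = 2.445 mg/L.
D(1.01) = [0.395×13.93/(1.20−0.395)](e^(−0.395×1.01) − e^(−1.20×1.01)) + 2.445 e^(−1.20×1.01)
= 6.833 × (0.6710 − 0.2976) + 2.445 × 0.2976 = 3.279 mg/L.
DO = 10.6 − 3.279 = 7.321 mg/L.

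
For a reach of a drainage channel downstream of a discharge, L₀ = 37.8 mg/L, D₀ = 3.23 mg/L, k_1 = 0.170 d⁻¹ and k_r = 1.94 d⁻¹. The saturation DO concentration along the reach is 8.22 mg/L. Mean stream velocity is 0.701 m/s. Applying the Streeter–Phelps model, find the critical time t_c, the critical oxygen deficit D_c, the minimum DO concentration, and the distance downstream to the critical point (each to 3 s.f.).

t_c ≈ 0.130 d; D_c ≈ 3.24 mg/L; min DO ≈ 4.98 mg/L; x_c ≈ 7.88 km

With k_r/k_1 = 11.41 and 1 − D₀(k_r−k_1)/(k_1 L₀) = 0.1103,
t_c = ln(11.41 × 0.1103) / (1.94 − 0.170) = ln(1.259) / 1.770 = 0.2303/1.770 = 0.1301 d.
D_c = (k_1/k_r) L₀ e^(−k_1 t_c) = (0.170/1.94) × 37.8 × e^(−0.170×0.1301) = 0.08763 × 37.8 × 0.9781 = 3.240 mg/L.
Minimum DO = C_s − D_c = 8.22 − 3.240 = 4.980 mg/L.
x_c = v t_c = 0.701 m/s × 0.1301 d × 86400 s/d = 7879 m ≈ 7.88 km.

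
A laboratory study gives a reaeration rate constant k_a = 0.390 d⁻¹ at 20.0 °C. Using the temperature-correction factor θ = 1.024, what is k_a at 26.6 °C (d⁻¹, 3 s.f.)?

k_a(T₂) = k_a(T₁) · θ^(T₂−T₁) = 0.390 × 1.024^(26.6−20.0)
= 0.390 × 1.024^6.60 = 0.390 × 1.169 = 0.4561 d⁻¹.

k_a ≈ 0.456 d⁻¹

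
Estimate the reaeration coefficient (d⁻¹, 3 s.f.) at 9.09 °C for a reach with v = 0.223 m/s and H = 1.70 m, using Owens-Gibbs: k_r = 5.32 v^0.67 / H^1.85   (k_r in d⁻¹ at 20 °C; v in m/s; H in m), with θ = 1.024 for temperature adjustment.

k_r(20) = 5.32 × 0.223^0.67 / 1.70^1.85 = 5.32 × 0.3659 / 2.669 = 0.7294 d⁻¹.
k_r(9.09) = 0.7294 × 1.024^(9.09−20) = 0.7294 × 0.7720 = 0.5631 d⁻¹.

k_r ≈ 0.563 d⁻¹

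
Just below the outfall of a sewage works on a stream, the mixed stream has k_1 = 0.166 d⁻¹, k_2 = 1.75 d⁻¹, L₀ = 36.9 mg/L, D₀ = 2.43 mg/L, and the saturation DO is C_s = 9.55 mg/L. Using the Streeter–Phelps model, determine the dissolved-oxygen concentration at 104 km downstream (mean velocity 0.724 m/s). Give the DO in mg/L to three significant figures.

DO ≈ 6.69 mg/L

Travel time t = x/v = 104 km / (0.724 m/s) = 104000 m / 0.724 m/s = 143600 s = 1.663 d.
k_1 L₀/(k_2−k_1) = 0.166×36.9/(1.75−0.166) = 6.125/1.584 = 3.867 mg/L.
e^(−k_1 t) = e^(−0.166×1.663) = 0.7588; e^(−k_2 t) = e^(−1.75×1.663) = 0.05450.
D = 3.867 × (0.7588 − 0.05450) + 2.43 × 0.05450 = 2.724 + 0.1324 = 2.856 mg/L.
DO = C_s − D = 9.55 − 2.856 = 6.694 mg/L.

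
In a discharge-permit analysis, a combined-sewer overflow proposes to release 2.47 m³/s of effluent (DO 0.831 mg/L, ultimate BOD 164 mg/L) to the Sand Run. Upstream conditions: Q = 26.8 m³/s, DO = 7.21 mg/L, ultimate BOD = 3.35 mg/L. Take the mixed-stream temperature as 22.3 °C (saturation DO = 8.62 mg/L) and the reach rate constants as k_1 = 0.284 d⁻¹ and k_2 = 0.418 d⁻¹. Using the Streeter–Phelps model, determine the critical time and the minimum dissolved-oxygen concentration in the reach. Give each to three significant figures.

Mixed DO = (26.8×7.21 + 2.47×0.831)/(26.8+2.47) = 195.3/29.27 = 6.672 mg/L.
Mixed L₀ = (26.8×3.35 + 2.47×164)/(29.27) = 494.9/29.27 = 16.91 mg/L.
Initial deficit D₀ = C_s − DO₀ = 8.62 − 6.672 = 1.948 mg/L.
t_c = (1/0.1340) ln[(0.418/0.284)(1 − 1.948×0.1340/(0.284×16.91))] = 7.463 × ln(1.392) = 2.467 d.
D_c = (0.284/0.418) × 16.91 × e^(−0.284×2.467) = 0.6794 × 16.91 × 0.4963 = 5.700 mg/L.
Minimum DO = 8.62 − 5.700 = 2.920 mg/L.

t_c ≈ 2.47 d; minimum DO ≈ 2.92 mg/L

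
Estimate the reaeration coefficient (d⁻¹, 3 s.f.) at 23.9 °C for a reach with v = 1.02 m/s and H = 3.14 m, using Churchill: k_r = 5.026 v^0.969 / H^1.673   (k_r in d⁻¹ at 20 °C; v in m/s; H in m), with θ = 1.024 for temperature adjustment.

k_r ≈ 0.829 d⁻¹

k_r(20) = 5.026 × 1.02^0.969 / 3.14^1.673 = 5.026 × 1.019 / 6.782 = 0.7554 d⁻¹.
k_r(23.9) = 0.7554 × 1.024^(23.9−20) = 0.7554 × 1.097 = 0.8286 d⁻¹.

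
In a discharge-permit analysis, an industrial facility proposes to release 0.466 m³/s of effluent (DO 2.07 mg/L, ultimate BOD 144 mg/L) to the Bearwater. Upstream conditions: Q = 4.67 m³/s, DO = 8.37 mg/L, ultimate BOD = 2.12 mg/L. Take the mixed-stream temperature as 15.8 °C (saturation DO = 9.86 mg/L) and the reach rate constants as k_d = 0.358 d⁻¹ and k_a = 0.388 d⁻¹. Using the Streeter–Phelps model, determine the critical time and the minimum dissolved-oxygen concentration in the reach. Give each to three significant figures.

t_c ≈ 2.30 d; minimum DO ≈ 3.78 mg/L

Mixed DO = (4.67×8.37 + 0.466×2.07)/(4.67+0.466) = 40.05/5.136 = 7.798 mg/L.
Mixed L₀ = (4.67×2.12 + 0.466×144)/(5.136) = 77.00/5.136 = 14.99 mg/L.
Initial deficit D₀ = C_s − DO₀ = 9.86 − 7.798 = 2.062 mg/L.
t_c = (1/0.03000) ln[(0.388/0.358)(1 − 2.062×0.03000/(0.358×14.99))] = 33.33 × ln(1.071) = 2.296 d.
D_c = (0.358/0.388) × 14.99 × e^(−0.358×2.296) = 0.9227 × 14.99 × 0.4396 = 6.081 mg/L.
Minimum DO = 9.86 − 6.081 = 3.779 mg/L.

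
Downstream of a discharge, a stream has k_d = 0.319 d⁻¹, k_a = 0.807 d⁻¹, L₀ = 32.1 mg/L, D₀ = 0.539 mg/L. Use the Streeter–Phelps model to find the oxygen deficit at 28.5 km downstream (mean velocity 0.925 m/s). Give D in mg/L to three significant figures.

D ≈ 3.40 mg/L

Travel time t = x/v = 28.5 km / (0.925 m/s) = 28500 m / 0.925 m/s = 30810 s = 0.3566 d.
k_d L₀/(k_a−k_d) = 0.319×32.1/(0.807−0.319) = 10.24/0.4880 = 20.98 mg/L.
e^(−k_d t) = e^(−0.319×0.3566) = 0.8925; e^(−k_a t) = e^(−0.807×0.3566) = 0.7499.
D = 20.98 × (0.8925 − 0.7499) + 0.539 × 0.7499 = 2.991 + 0.4042 = 3.395 mg/L.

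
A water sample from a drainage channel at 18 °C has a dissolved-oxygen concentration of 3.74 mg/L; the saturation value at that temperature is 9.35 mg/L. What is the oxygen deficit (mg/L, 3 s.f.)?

D ≈ 5.61 mg/L

D = C_s − C = 9.35 − 3.74 = 5.61 mg/L.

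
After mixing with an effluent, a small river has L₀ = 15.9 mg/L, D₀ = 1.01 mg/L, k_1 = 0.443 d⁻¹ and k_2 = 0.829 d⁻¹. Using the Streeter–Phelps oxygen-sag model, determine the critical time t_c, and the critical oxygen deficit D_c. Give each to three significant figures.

t_c = [1/(k_2−k_1)] ln[(k_2/k_1)(1 − D₀(k_2−k_1)/(k_1 L₀))]
= [1/(0.829−0.443)] ln[(0.829/0.443)(1 − 1.01×0.3860/(0.443×15.9))]
= (1/0.3860) ln[1.871 × 0.9447] = 2.591 × ln(1.768) = 2.591 × 0.5697 = 1.476 d.
D_c = (k_1/k_2) L₀ e^(−k_1 t_c) = (0.443/0.829) × 15.9 × e^(−0.443×1.476) = 0.5344 × 15.9 × 0.5200 = 4.419 mg/L.

t_c ≈ 1.48 d; D_c ≈ 4.42 mg/L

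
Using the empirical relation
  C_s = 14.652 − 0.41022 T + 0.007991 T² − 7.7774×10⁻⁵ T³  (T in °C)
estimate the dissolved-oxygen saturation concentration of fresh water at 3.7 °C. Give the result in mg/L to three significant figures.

C_s ≈ 13.2 mg/L

C_s = 14.652 − 0.41022×3.7 + 0.007991×3.7² − 7.7774×10⁻⁵×3.7³ = 13.24 mg/L.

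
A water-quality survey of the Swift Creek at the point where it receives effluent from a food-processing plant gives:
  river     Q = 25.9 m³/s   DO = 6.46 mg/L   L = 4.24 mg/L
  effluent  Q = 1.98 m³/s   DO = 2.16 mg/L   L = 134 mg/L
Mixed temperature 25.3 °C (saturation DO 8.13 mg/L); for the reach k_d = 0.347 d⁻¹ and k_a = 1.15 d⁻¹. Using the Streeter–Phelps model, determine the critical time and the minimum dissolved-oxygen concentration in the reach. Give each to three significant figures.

t_c ≈ 0.975 d; minimum DO ≈ 5.24 mg/L

Mixed DO = (25.9×6.46 + 1.98×2.16)/(25.9+1.98) = 171.6/27.88 = 6.155 mg/L.
Mixed L₀ = (25.9×4.24 + 1.98×134)/(27.88) = 375.1/27.88 = 13.46 mg/L.
Initial deficit D₀ = C_s − DO₀ = 8.13 − 6.155 = 1.975 mg/L.
t_c = (1/0.8030) ln[(1.15/0.347)(1 − 1.975×0.8030/(0.347×13.46))] = 1.245 × ln(2.188) = 0.9752 d.
D_c = (0.347/1.15) × 13.46 × e^(−0.347×0.9752) = 0.3017 × 13.46 × 0.7129 = 2.894 mg/L.
Minimum DO = 8.13 − 2.894 = 5.236 mg/L.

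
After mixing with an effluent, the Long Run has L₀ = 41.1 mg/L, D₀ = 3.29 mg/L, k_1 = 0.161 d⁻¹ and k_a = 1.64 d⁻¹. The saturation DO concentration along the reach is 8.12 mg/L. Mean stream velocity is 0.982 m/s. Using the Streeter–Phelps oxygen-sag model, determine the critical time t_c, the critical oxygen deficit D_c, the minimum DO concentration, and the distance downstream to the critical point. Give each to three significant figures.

t_c = [1/(k_a−k_1)] ln[(k_a/k_1)(1 − D₀(k_a−k_1)/(k_1 L₀))]
= [1/(1.64−0.161)] ln[(1.64/0.161)(1 − 3.29×1.479/(0.161×41.1))]
= (1/1.479) ln[10.19 × 0.2646] = 0.6761 × ln(2.696) = 0.6761 × 0.9917 = 0.6705 d.
L(t_c) = L₀ e^(−k_1 t_c) = 41.1 × 0.8977 = 36.89 mg/L, and at the critical point k_a D_c = k_1 L, so D_c = (0.161/1.64) × 36.89 = 3.622 mg/L.
Minimum DO = C_s − D_c = 8.12 − 3.622 = 4.498 mg/L.
x_c = v t_c = 0.982 m/s × 0.6705 d × 86400 s/d = 56890 m ≈ 56.9 km.

t_c ≈ 0.671 d; D_c ≈ 3.62 mg/L; min DO ≈ 4.50 mg/L; x_c ≈ 56.9 km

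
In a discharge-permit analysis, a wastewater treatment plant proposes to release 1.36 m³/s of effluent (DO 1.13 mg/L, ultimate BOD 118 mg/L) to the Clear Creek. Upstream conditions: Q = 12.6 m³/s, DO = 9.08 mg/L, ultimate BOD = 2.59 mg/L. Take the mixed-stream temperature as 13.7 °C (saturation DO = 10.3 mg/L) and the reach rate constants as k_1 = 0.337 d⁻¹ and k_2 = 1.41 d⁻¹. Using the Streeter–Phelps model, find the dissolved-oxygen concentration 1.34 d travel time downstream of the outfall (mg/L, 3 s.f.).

DO ≈ 7.89 mg/L

Mixed DO = (12.6×9.08 + 1.36×1.13)/(12.6+1.36) = 115.9/13.96 = 8.306 mg/L.
Mixed L₀ = (12.6×2.59 + 1.36×118)/(13.96) = 193.1/13.96 = 13.83 mg/L.
Initial deficit D₀ = C_s − DO₀ = 10.3 − 8.306 = 1.994 mg/L.
D(1.34) = [0.337×13.83/(1.41−0.337)](e^(−0.337×1.34) − e^(−1.41×1.34)) + 1.994 e^(−1.41×1.34)
= 4.345 × (0.6366 − 0.1512) + 1.994 × 0.1512 = 2.411 mg/L.
DO = 10.3 − 2.411 = 7.889 mg/L.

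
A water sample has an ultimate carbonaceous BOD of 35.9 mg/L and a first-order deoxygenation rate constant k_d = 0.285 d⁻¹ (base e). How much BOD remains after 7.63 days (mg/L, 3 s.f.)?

L_t = L₀ e^(−k_d t) = 35.9 × e^(−0.285×7.63) = 35.9 × 0.1137 = 4.080 mg/L.

L ≈ 4.08 mg/L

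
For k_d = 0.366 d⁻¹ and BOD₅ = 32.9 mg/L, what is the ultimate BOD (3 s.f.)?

L₀ ≈ 39.2 mg/L

BOD₅ = L₀(1 − e^(−5k_d)) ⇒ L₀ = BOD₅ / (1 − e^(−5×0.366))
= 32.9 / (1 − 0.1604) = 32.9 / 0.8396 = 39.19 mg/L.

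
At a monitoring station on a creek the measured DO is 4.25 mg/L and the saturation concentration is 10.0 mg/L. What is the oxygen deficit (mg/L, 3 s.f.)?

D = C_s − C = 10.0 − 4.25 = 5.75 mg/L.

D ≈ 5.75 mg/L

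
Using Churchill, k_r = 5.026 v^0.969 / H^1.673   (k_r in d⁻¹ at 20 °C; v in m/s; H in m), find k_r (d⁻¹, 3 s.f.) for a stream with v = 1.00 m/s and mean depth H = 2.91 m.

k_r ≈ 0.842 d⁻¹

k_r = 5.026 × 1.00^0.969 / 2.91^1.673 = 5.026 × 1.000 / 5.972 = 0.8416 d⁻¹.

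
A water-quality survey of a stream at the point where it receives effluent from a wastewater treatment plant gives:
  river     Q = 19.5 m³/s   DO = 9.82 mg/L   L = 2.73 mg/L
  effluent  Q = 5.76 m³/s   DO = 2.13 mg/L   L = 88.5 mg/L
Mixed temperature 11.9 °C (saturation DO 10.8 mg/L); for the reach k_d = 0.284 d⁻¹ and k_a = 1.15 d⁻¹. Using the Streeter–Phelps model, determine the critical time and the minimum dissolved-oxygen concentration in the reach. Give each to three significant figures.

Mixed DO = (19.5×9.82 + 5.76×2.13)/(19.5+5.76) = 203.8/25.26 = 8.066 mg/L.
Mixed L₀ = (19.5×2.73 + 5.76×88.5)/(25.26) = 563.0/25.26 = 22.29 mg/L.
Initial deficit D₀ = C_s − DO₀ = 10.8 − 8.066 = 2.734 mg/L.
t_c = (1/0.8660) ln[(1.15/0.284)(1 − 2.734×0.8660/(0.284×22.29))] = 1.155 × ln(2.535) = 1.074 d.
D_c = (0.284/1.15) × 22.29 × e^(−0.284×1.074) = 0.2470 × 22.29 × 0.7371 = 4.057 mg/L.
Minimum DO = 10.8 − 4.057 = 6.743 mg/L.

t_c ≈ 1.07 d; minimum DO ≈ 6.74 mg/L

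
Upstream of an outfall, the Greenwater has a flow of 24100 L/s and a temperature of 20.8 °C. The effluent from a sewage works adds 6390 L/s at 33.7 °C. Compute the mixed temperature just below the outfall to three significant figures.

Flow-weighted mixing: C = (Q_r C_r + Q_w C_w)/(Q_r + Q_w)
= (24100×20.8 + 6390×33.7)/(24100 + 6390) = 716600/30490 = 23.50 °C.

23.5 °C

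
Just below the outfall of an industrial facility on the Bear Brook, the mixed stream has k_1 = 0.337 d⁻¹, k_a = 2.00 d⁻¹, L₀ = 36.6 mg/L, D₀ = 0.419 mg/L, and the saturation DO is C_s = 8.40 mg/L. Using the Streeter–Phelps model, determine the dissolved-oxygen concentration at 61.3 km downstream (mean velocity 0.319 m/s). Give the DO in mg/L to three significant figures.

Travel time t = x/v = 61.3 km / (0.319 m/s) = 61300 m / 0.319 m/s = 192200 s = 2.224 d.
k_1 L₀/(k_a−k_1) = 0.337×36.6/(2.00−0.337) = 12.33/1.663 = 7.417 mg/L.
e^(−k_1 t) = e^(−0.337×2.224) = 0.4726; e^(−k_a t) = e^(−2.00×2.224) = 0.01170.
D = 7.417 × (0.4726 − 0.01170) + 0.419 × 0.01170 = 3.418 + 0.004902 = 3.423 mg/L.
DO = C_s − D = 8.40 − 3.423 = 4.977 mg/L.

DO ≈ 4.98 mg/L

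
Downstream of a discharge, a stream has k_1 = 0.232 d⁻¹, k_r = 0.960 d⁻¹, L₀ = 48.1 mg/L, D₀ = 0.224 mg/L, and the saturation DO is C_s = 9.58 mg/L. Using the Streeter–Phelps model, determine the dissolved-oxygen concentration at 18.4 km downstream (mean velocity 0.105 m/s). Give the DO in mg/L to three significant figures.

Travel time t = x/v = 18.4 km / (0.105 m/s) = 18400 m / 0.105 m/s = 175200 s = 2.028 d.
k_1 L₀/(k_r−k_1) = 0.232×48.1/(0.960−0.232) = 11.16/0.7280 = 15.33 mg/L.
e^(−k_1 t) = e^(−0.232×2.028) = 0.6247; e^(−k_r t) = e^(−0.960×2.028) = 0.1427.
D = 15.33 × (0.6247 − 0.1427) + 0.224 × 0.1427 = 7.388 + 0.03196 = 7.420 mg/L.
DO = C_s − D = 9.58 − 7.420 = 2.160 mg/L.

DO ≈ 2.16 mg/L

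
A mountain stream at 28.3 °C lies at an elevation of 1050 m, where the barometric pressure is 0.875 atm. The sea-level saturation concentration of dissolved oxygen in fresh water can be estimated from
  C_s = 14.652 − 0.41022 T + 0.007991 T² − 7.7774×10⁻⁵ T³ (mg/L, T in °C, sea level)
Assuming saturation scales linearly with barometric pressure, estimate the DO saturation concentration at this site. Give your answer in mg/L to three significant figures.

C_s ≈ 6.72 mg/L

At sea level: C_s = 14.652 − 0.41022×28.3 + 0.007991×28.3² − 7.7774×10⁻⁵×28.3³ = 7.680 mg/L.
Pressure correction: C_s' = 7.680 × 0.875 = 6.720 mg/L.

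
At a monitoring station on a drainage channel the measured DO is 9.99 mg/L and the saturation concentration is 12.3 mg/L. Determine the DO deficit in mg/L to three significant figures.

D ≈ 2.31 mg/L

D = C_s − C = 12.3 − 9.99 = 2.31 mg/L.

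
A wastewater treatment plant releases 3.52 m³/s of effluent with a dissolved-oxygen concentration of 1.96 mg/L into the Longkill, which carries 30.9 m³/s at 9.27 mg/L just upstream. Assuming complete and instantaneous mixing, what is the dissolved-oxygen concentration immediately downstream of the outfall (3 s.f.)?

Flow-weighted mixing: C = (Q_r C_r + Q_w C_w)/(Q_r + Q_w)
= (30.9×9.27 + 3.52×1.96)/(30.9 + 3.52) = 293.3/34.42 = 8.522 mg/L.

8.52 mg/L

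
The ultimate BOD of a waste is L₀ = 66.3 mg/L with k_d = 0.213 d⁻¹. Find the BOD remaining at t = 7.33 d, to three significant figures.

L ≈ 13.9 mg/L

L_t = L₀ e^(−k_d t) = 66.3 × e^(−0.213×7.33) = 66.3 × 0.2099 = 13.91 mg/L.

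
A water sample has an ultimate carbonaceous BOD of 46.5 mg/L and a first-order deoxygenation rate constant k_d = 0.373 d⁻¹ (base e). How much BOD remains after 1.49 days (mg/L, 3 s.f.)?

L_t = L₀ e^(−k_d t) = 46.5 × e^(−0.373×1.49) = 46.5 × 0.5736 = 26.67 mg/L.

L ≈ 26.7 mg/L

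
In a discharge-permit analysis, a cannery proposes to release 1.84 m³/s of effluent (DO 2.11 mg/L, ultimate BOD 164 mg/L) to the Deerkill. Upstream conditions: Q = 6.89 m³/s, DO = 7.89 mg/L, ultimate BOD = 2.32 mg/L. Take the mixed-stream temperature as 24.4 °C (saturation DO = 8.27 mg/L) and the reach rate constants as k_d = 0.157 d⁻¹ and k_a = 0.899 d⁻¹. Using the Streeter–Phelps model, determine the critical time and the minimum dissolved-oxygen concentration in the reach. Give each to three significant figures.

Mixed DO = (6.89×7.89 + 1.84×2.11)/(6.89+1.84) = 58.24/8.730 = 6.672 mg/L.
Mixed L₀ = (6.89×2.32 + 1.84×164)/(8.730) = 317.7/8.730 = 36.40 mg/L.
Initial deficit D₀ = C_s − DO₀ = 8.27 − 6.672 = 1.598 mg/L.
t_c = (1/0.7420) ln[(0.899/0.157)(1 − 1.598×0.7420/(0.157×36.40))] = 1.348 × ln(4.538) = 2.038 d.
D_c = (0.157/0.899) × 36.40 × e^(−0.157×2.038) = 0.1746 × 36.40 × 0.7261 = 4.616 mg/L.
Minimum DO = 8.27 − 4.616 = 3.654 mg/L.

t_c ≈ 2.04 d; minimum DO ≈ 3.65 mg/L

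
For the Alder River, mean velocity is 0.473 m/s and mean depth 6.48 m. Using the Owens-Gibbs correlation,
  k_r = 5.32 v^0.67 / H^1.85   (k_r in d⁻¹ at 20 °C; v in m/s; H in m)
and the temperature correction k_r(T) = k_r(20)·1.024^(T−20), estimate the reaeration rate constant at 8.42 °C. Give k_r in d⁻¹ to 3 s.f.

k_r(20) = 5.32 × 0.473^0.67 / 6.48^1.85 = 5.32 × 0.6056 / 31.73 = 0.1015 d⁻¹.
k_r(8.42) = 0.1015 × 1.024^(8.42−20) = 0.1015 × 0.7598 = 0.07716 d⁻¹.

k_r ≈ 0.0772 d⁻¹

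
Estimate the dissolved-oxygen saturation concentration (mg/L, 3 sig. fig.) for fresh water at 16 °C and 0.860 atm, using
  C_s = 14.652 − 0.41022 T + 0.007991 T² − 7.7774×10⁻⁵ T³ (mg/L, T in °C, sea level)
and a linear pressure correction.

At sea level: C_s = 14.652 − 0.41022×16 + 0.007991×16² − 7.7774×10⁻⁵×16³ = 9.816 mg/L.
Pressure correction: C_s' = 9.816 × 0.860 = 8.441 mg/L.

C_s ≈ 8.44 mg/L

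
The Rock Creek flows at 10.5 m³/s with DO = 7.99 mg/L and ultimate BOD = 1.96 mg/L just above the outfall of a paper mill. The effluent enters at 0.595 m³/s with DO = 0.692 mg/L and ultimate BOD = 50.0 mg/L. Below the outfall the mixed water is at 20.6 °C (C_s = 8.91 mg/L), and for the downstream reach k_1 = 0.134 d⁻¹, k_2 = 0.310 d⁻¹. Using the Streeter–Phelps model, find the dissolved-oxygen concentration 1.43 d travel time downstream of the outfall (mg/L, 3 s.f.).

DO ≈ 7.43 mg/L

Mixed DO = (10.5×7.99 + 0.595×0.692)/(10.5+0.595) = 84.31/11.10 = 7.599 mg/L.
Mixed L₀ = (10.5×1.96 + 0.595×50.0)/(11.10) = 50.33/11.10 = 4.536 mg/L.
Initial deficit D₀ = C_s − DO₀ = 8.91 − 7.599 = 1.311 mg/L.
D(1.43) = [0.134×4.536/(0.310−0.134)](e^(−0.134×1.43) − e^(−0.310×1.43)) + 1.311 e^(−0.310×1.43)
= 3.454 × (0.8256 − 0.6419) + 1.311 × 0.6419 = 1.476 mg/L.
DO = 8.91 − 1.476 = 7.434 mg/L.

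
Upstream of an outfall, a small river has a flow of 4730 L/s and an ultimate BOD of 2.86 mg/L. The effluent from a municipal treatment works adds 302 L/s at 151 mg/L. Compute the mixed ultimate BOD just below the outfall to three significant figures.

11.8 mg/L

Flow-weighted mixing: C = (Q_r C_r + Q_w C_w)/(Q_r + Q_w)
= (4730×2.86 + 302×151)/(4730 + 302) = 59130/5032 = 11.75 mg/L.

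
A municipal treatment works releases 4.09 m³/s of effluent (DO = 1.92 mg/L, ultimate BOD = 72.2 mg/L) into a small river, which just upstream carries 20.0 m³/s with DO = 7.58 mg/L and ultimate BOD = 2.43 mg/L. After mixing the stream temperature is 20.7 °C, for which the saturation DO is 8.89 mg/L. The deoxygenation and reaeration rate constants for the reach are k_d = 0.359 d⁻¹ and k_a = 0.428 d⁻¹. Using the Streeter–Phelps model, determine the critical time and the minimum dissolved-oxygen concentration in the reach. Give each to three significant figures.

t_c ≈ 2.10 d; minimum DO ≈ 3.25 mg/L

Mixed DO = (20.0×7.58 + 4.09×1.92)/(20.0+4.09) = 159.5/24.09 = 6.619 mg/L.
Mixed L₀ = (20.0×2.43 + 4.09×72.2)/(24.09) = 343.9/24.09 = 14.28 mg/L.
Initial deficit D₀ = C_s − DO₀ = 8.89 − 6.619 = 2.271 mg/L.
t_c = (1/0.06900) ln[(0.428/0.359)(1 − 2.271×0.06900/(0.359×14.28))] = 14.49 × ln(1.156) = 2.098 d.
D_c = (0.359/0.428) × 14.28 × e^(−0.359×2.098) = 0.8388 × 14.28 × 0.4709 = 5.639 mg/L.
Minimum DO = 8.89 − 5.639 = 3.251 mg/L.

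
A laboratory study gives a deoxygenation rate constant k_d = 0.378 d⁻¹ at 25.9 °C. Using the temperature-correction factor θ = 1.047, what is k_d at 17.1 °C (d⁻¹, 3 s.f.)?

k_d(T₂) = k_d(T₁) · θ^(T₂−T₁) = 0.378 × 1.047^(17.1−25.9)
= 0.378 × 1.047^-8.80 = 0.378 × 0.6675 = 0.2523 d⁻¹.

k_d ≈ 0.252 d⁻¹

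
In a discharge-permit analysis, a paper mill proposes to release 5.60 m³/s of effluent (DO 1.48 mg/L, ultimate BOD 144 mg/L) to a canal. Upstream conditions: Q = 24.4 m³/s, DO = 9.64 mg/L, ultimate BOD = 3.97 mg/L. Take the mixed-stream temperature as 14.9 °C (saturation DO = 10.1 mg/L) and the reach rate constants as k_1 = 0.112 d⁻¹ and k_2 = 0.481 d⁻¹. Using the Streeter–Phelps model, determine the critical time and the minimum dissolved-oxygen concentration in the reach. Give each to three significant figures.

t_c ≈ 3.29 d; minimum DO ≈ 5.25 mg/L

Mixed DO = (24.4×9.64 + 5.60×1.48)/(24.4+5.60) = 243.5/30.00 = 8.117 mg/L.
Mixed L₀ = (24.4×3.97 + 5.60×144)/(30.00) = 903.3/30.00 = 30.11 mg/L.
Initial deficit D₀ = C_s − DO₀ = 10.1 − 8.117 = 1.983 mg/L.
t_c = (1/0.3690) ln[(0.481/0.112)(1 − 1.983×0.3690/(0.112×30.11))] = 2.710 × ln(3.363) = 3.287 d.
D_c = (0.112/0.481) × 30.11 × e^(−0.112×3.287) = 0.2328 × 30.11 × 0.6921 = 4.852 mg/L.
Minimum DO = 10.1 − 4.852 = 5.248 mg/L.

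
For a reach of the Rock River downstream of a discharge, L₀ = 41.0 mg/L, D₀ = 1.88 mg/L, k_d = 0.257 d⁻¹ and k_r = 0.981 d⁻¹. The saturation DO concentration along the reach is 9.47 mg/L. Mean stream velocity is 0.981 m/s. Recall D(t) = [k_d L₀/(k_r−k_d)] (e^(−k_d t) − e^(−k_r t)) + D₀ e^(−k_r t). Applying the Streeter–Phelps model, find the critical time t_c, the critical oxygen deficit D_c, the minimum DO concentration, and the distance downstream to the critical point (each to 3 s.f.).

With k_r/k_d = 3.817 and 1 − D₀(k_r−k_d)/(k_d L₀) = 0.8708,
t_c = ln(3.817 × 0.8708) / (0.981 − 0.257) = ln(3.324) / 0.7240 = 1.201/0.7240 = 1.659 d.
D_c = (k_d/k_r) L₀ e^(−k_d t_c) = (0.257/0.981) × 41.0 × e^(−0.257×1.659) = 0.2620 × 41.0 × 0.6529 = 7.012 mg/L.
Minimum DO = C_s − D_c = 9.47 − 7.012 = 2.458 mg/L.
x_c = v t_c = 0.981 m/s × 1.659 d × 86400 s/d = 140600 m ≈ 141 km.

t_c ≈ 1.66 d; D_c ≈ 7.01 mg/L; min DO ≈ 2.46 mg/L; x_c ≈ 141 km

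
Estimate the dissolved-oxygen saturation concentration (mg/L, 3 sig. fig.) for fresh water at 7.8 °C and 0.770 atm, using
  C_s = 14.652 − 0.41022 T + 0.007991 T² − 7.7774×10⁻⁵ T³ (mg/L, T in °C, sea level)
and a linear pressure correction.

At sea level: C_s = 14.652 − 0.41022×7.8 + 0.007991×7.8² − 7.7774×10⁻⁵×7.8³ = 11.90 mg/L.
Pressure correction: C_s' = 11.90 × 0.770 = 9.164 mg/L.

C_s ≈ 9.16 mg/L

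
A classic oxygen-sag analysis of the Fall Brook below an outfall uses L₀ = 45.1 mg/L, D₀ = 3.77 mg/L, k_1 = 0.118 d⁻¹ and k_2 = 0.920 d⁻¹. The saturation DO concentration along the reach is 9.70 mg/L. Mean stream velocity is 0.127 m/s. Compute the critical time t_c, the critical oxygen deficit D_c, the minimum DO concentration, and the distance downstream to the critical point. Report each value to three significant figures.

With k_2/k_1 = 7.797 and 1 − D₀(k_2−k_1)/(k_1 L₀) = 0.4319,
t_c = ln(7.797 × 0.4319) / (0.920 − 0.118) = ln(3.367) / 0.8020 = 1.214/0.8020 = 1.514 d.
D_c = (k_1/k_2) L₀ e^(−k_1 t_c) = (0.118/0.920) × 45.1 × e^(−0.118×1.514) = 0.1283 × 45.1 × 0.8364 = 4.838 mg/L.
Minimum DO = C_s − D_c = 9.70 − 4.838 = 4.862 mg/L.
x_c = v t_c = 0.127 m/s × 1.514 d × 86400 s/d = 16610 m ≈ 16.6 km.

t_c ≈ 1.51 d; D_c ≈ 4.84 mg/L; min DO ≈ 4.86 mg/L; x_c ≈ 16.6 km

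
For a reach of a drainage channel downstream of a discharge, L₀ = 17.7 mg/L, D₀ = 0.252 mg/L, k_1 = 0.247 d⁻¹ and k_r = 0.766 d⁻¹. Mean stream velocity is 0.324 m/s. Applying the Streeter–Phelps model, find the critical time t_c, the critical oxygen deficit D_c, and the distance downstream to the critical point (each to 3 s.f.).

t_c ≈ 2.12 d; D_c ≈ 3.38 mg/L; x_c ≈ 59.4 km

t_c = [1/(k_r−k_1)] ln[(k_r/k_1)(1 − D₀(k_r−k_1)/(k_1 L₀))]
= [1/(0.766−0.247)] ln[(0.766/0.247)(1 − 0.252×0.5190/(0.247×17.7))]
= (1/0.5190) ln[3.101 × 0.9701] = 1.927 × ln(3.008) = 1.927 × 1.101 = 2.122 d.
L(t_c) = L₀ e^(−k_1 t_c) = 17.7 × 0.5920 = 10.48 mg/L, and at the critical point k_r D_c = k_1 L, so D_c = (0.247/0.766) × 10.48 = 3.379 mg/L.
x_c = v t_c = 0.324 m/s × 2.122 d × 86400 s/d = 59410 m ≈ 59.4 km.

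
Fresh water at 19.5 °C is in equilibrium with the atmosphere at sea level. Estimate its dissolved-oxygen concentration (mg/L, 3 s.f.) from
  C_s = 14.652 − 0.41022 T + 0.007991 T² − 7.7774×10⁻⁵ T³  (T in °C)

C_s = 14.652 − 0.41022×19.5 + 0.007991×19.5² − 7.7774×10⁻⁵×19.5³ = 9.115 mg/L.

C_s ≈ 9.11 mg/L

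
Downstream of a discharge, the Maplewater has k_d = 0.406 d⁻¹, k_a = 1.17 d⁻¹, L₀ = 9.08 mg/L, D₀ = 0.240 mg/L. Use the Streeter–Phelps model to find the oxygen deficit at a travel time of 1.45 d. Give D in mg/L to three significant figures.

D ≈ 1.84 mg/L

k_d L₀/(k_a−k_d) = 0.406×9.08/(1.17−0.406) = 3.686/0.7640 = 4.825 mg/L.
e^(−k_d t) = e^(−0.406×1.450) = 0.5550; e^(−k_a t) = e^(−1.17×1.450) = 0.1833.
D = 4.825 × (0.5550 − 0.1833) + 0.240 × 0.1833 = 1.794 + 0.04400 = 1.838 mg/L.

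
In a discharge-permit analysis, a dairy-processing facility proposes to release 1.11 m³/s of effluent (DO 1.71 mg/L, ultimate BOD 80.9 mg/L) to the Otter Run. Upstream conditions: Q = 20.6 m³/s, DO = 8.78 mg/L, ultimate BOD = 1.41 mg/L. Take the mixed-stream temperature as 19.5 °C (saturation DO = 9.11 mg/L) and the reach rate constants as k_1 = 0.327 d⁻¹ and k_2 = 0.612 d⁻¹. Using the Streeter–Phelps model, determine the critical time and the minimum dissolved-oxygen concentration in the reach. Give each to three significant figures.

Mixed DO = (20.6×8.78 + 1.11×1.71)/(20.6+1.11) = 182.8/21.71 = 8.419 mg/L.
Mixed L₀ = (20.6×1.41 + 1.11×80.9)/(21.71) = 118.8/21.71 = 5.474 mg/L.
Initial deficit D₀ = C_s − DO₀ = 9.11 − 8.419 = 0.6915 mg/L.
t_c = (1/0.2850) ln[(0.612/0.327)(1 − 0.6915×0.2850/(0.327×5.474))] = 3.509 × ln(1.666) = 1.790 d.
D_c = (0.327/0.612) × 5.474 × e^(−0.327×1.790) = 0.5343 × 5.474 × 0.5569 = 1.629 mg/L.
Minimum DO = 9.11 − 1.629 = 7.481 mg/L.

t_c ≈ 1.79 d; minimum DO ≈ 7.48 mg/L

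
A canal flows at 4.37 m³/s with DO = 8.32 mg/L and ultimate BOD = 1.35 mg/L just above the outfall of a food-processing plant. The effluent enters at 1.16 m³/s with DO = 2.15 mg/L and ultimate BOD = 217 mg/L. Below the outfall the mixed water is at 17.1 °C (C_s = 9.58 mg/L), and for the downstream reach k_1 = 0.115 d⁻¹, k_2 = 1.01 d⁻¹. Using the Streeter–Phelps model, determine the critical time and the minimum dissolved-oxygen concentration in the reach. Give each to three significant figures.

Mixed DO = (4.37×8.32 + 1.16×2.15)/(4.37+1.16) = 38.85/5.530 = 7.026 mg/L.
Mixed L₀ = (4.37×1.35 + 1.16×217)/(5.530) = 257.6/5.530 = 46.59 mg/L.
Initial deficit D₀ = C_s − DO₀ = 9.58 − 7.026 = 2.554 mg/L.
t_c = (1/0.8950) ln[(1.01/0.115)(1 − 2.554×0.8950/(0.115×46.59))] = 1.117 × ln(5.035) = 1.806 d.
D_c = (0.115/1.01) × 46.59 × e^(−0.115×1.806) = 0.1139 × 46.59 × 0.8125 = 4.310 mg/L.
Minimum DO = 9.58 − 4.310 = 5.270 mg/L.

t_c ≈ 1.81 d; minimum DO ≈ 5.27 mg/L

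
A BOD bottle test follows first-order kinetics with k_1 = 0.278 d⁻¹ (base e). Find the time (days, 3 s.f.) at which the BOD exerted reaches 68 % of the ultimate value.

y/L₀ = 1 − e^(−k_1 t) = 0.68 ⇒ e^(−k_1 t) = 0.320
t = −ln(0.320) / 0.278 = 1.139 / 0.278 = 4.099 d.

t ≈ 4.10 d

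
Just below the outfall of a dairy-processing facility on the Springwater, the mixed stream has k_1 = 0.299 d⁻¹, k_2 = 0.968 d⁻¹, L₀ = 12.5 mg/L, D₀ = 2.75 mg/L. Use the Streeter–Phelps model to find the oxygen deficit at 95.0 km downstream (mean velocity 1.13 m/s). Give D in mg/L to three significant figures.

Travel time t = x/v = 95.0 km / (1.13 m/s) = 95000 m / 1.13 m/s = 84070 s = 0.9730 d.
k_1 L₀/(k_2−k_1) = 0.299×12.5/(0.968−0.299) = 3.737/0.6690 = 5.587 mg/L.
e^(−k_1 t) = e^(−0.299×0.9730) = 0.7476; e^(−k_2 t) = e^(−0.968×0.9730) = 0.3899.
D = 5.587 × (0.7476 − 0.3899) + 2.75 × 0.3899 = 1.998 + 1.072 = 3.070 mg/L.

D ≈ 3.07 mg/L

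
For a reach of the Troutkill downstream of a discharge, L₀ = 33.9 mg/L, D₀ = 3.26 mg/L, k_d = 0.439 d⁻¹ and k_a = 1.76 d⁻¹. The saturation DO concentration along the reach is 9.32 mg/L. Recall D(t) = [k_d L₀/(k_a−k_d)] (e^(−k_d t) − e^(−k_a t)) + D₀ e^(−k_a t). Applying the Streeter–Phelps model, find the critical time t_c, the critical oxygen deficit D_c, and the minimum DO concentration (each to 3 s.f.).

At the critical point dD/dt = 0, so k_d L₀ e^(−k_d t) = k_a D. Substituting D(t) from the Streeter–Phelps equation and solving for t gives
t_c = ln[(k_a/k_d)(1 − D₀(k_a−k_d)/(k_d L₀))] / (k_a−k_d).
Here k_a−k_d = 1.321 d⁻¹ and 1 − D₀(k_a−k_d)/(k_d L₀) = 1 − 3.26×1.321/(0.439×33.9) = 0.7106, so
t_c = ln(4.009 × 0.7106) / 1.321 = 1.047 / 1.321 = 0.7926 d.
D_c = (k_d/k_a) L₀ e^(−k_d t_c) = (0.439/1.76) × 33.9 × e^(−0.439×0.7926) = 0.2494 × 33.9 × 0.7061 = 5.971 mg/L.
Minimum DO = C_s − D_c = 9.32 − 5.971 = 3.349 mg/L.

t_c ≈ 0.793 d; D_c ≈ 5.97 mg/L; min DO ≈ 3.35 mg/L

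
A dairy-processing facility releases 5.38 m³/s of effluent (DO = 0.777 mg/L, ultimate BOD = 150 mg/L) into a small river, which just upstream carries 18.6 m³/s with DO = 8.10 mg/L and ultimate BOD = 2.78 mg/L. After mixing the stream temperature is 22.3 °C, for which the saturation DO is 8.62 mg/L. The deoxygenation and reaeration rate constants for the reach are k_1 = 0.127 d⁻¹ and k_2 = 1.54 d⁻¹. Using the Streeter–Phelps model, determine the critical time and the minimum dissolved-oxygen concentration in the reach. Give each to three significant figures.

Mixed DO = (18.6×8.10 + 5.38×0.777)/(18.6+5.38) = 154.8/23.98 = 6.457 mg/L.
Mixed L₀ = (18.6×2.78 + 5.38×150)/(23.98) = 858.7/23.98 = 35.81 mg/L.
Initial deficit D₀ = C_s − DO₀ = 8.62 − 6.457 = 2.163 mg/L.
t_c = (1/1.413) ln[(1.54/0.127)(1 − 2.163×1.413/(0.127×35.81))] = 0.7077 × ln(3.977) = 0.9770 d.
D_c = (0.127/1.54) × 35.81 × e^(−0.127×0.9770) = 0.08247 × 35.81 × 0.8833 = 2.609 mg/L.
Minimum DO = 8.62 − 2.609 = 6.011 mg/L.

t_c ≈ 0.977 d; minimum DO ≈ 6.01 mg/L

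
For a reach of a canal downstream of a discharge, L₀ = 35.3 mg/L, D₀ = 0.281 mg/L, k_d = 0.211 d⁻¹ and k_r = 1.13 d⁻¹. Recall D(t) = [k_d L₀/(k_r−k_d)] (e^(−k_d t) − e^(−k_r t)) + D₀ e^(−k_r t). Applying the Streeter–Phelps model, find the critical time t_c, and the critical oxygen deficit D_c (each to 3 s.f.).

t_c = [1/(k_r−k_d)] ln[(k_r/k_d)(1 − D₀(k_r−k_d)/(k_d L₀))]
= [1/(1.13−0.211)] ln[(1.13/0.211)(1 − 0.281×0.9190/(0.211×35.3))]
= (1/0.9190) ln[5.355 × 0.9653] = 1.088 × ln(5.170) = 1.088 × 1.643 = 1.788 d.
L(t_c) = L₀ e^(−k_d t_c) = 35.3 × 0.6858 = 24.21 mg/L, and at the critical point k_r D_c = k_d L, so D_c = (0.211/1.13) × 24.21 = 4.520 mg/L.

t_c ≈ 1.79 d; D_c ≈ 4.52 mg/L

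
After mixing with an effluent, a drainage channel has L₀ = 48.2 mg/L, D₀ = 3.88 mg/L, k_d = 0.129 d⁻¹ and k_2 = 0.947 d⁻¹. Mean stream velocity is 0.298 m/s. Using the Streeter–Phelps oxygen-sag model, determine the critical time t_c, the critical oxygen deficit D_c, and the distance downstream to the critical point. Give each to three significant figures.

With k_2/k_d = 7.341 and 1 − D₀(k_2−k_d)/(k_d L₀) = 0.4896,
t_c = ln(7.341 × 0.4896) / (0.947 − 0.129) = ln(3.594) / 0.8180 = 1.279/0.8180 = 1.564 d.
D_c = (k_d/k_2) L₀ e^(−k_d t_c) = (0.129/0.947) × 48.2 × e^(−0.129×1.564) = 0.1362 × 48.2 × 0.8173 = 5.366 mg/L.
x_c = v t_c = 0.298 m/s × 1.564 d × 86400 s/d = 40260 m ≈ 40.3 km.

t_c ≈ 1.56 d; D_c ≈ 5.37 mg/L; x_c ≈ 40.3 km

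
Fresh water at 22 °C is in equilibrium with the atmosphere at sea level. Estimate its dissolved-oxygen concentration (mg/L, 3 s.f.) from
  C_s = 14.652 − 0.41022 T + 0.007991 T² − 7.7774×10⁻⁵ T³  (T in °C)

C_s = 14.652 − 0.41022×22 + 0.007991×22² − 7.7774×10⁻⁵×22³ = 8.667 mg/L.

C_s ≈ 8.67 mg/L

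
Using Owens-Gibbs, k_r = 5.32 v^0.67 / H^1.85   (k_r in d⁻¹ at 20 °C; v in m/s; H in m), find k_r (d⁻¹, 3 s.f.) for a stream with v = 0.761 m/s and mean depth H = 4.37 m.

k_r = 5.32 × 0.761^0.67 / 4.37^1.85 = 5.32 × 0.8328 / 15.31 = 0.2894 d⁻¹.

k_r ≈ 0.289 d⁻¹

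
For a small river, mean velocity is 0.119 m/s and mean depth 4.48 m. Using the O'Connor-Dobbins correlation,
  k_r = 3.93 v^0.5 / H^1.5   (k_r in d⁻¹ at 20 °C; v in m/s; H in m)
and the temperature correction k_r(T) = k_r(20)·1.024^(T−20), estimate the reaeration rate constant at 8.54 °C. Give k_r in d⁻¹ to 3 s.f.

k_r ≈ 0.109 d⁻¹

k_r(20) = 3.93 × 0.119^0.5 / 4.48^1.5 = 3.93 × 0.3450 / 9.482 = 0.1430 d⁻¹.
k_r(8.54) = 0.1430 × 1.024^(8.54−20) = 0.1430 × 0.7620 = 0.1089 d⁻¹.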